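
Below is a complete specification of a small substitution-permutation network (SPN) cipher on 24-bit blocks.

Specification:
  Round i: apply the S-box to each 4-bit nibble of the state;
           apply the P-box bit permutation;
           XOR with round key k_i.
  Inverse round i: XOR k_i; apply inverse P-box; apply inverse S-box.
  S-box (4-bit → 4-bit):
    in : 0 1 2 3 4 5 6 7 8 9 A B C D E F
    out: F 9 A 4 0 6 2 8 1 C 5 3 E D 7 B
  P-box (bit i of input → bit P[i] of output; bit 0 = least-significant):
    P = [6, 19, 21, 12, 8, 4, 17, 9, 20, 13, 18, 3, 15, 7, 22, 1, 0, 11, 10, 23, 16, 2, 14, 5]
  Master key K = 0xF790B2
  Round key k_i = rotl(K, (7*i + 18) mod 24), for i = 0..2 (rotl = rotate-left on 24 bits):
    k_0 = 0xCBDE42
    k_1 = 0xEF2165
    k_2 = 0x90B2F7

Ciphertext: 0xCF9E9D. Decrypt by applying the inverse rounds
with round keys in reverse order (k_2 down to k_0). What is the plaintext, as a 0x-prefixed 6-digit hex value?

s_0 = ciphertext = 0xCF9E9D
s_1 = InvRound(s_0, k_2) = 0x15903B
s_2 = InvRound(s_1, k_1) = 0x67DFE0
s_3 = InvRound(s_2, k_0) = 0x772385

0x772385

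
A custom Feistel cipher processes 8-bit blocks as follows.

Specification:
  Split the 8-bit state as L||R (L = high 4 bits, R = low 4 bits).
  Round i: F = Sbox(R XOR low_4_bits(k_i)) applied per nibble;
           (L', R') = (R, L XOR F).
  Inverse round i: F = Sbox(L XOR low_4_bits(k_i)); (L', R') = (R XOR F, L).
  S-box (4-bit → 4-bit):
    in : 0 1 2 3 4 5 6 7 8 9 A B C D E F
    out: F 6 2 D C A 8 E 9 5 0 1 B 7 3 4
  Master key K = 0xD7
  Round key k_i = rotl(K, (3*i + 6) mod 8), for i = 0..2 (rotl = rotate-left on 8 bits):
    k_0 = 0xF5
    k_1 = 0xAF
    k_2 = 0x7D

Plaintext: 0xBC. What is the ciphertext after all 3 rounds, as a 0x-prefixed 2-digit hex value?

s_0 = plaintext = 0xBC
s_1 = Round(s_0, k_0) = 0xCE
s_2 = Round(s_1, k_1) = 0xEA
s_3 = Round(s_2, k_2) = 0xA0

0xA0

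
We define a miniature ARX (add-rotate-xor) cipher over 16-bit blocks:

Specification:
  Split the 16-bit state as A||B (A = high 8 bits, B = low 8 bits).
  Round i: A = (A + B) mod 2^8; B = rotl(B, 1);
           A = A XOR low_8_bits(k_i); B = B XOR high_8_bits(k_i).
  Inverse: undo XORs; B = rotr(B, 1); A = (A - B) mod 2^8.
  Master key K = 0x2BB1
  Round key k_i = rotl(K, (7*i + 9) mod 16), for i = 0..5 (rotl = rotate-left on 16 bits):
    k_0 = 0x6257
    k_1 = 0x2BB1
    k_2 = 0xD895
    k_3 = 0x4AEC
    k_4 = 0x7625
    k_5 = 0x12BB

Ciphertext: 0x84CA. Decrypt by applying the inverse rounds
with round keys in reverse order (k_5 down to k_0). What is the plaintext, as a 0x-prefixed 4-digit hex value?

s_0 = ciphertext = 0x84CA
s_1 = InvRound(s_0, k_5) = 0xD36C
s_2 = InvRound(s_1, k_4) = 0xE90D
s_3 = InvRound(s_2, k_3) = 0x62A3
s_4 = InvRound(s_3, k_2) = 0x3ABD
s_5 = InvRound(s_4, k_1) = 0x404B
s_6 = InvRound(s_5, k_0) = 0x8394

0x8394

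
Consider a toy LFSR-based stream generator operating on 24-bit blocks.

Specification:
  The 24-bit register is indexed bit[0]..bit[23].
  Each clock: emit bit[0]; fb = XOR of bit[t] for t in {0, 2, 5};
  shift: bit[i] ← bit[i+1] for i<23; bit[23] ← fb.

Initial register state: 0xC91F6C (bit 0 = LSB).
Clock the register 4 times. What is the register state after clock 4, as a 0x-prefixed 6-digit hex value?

0xCC91F6

reg_0 = 0xC91F6C
clock 1: out=0, reg = 0x648FB6
clock 2: out=0, reg = 0x3247DB
clock 3: out=1, reg = 0x9923ED
clock 4: out=1, reg = 0xCC91F6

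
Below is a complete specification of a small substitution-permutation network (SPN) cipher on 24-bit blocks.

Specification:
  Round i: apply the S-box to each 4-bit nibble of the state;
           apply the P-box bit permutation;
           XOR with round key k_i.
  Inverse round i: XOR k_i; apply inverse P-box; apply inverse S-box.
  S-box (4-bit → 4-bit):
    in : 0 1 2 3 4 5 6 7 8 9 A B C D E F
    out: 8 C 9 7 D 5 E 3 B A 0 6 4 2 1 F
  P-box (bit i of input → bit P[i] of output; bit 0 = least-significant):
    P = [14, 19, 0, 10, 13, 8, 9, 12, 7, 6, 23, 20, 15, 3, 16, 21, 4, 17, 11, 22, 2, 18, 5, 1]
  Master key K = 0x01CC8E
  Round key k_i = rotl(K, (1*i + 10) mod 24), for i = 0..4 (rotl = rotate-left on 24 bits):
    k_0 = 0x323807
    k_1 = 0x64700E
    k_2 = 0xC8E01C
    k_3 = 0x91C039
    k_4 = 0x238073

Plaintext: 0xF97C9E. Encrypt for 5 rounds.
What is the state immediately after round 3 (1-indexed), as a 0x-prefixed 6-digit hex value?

s_0 = plaintext = 0xF97C9E
s_1 = Round(s_0, k_0) = 0xF4E929
s_2 = Round(s_1, k_1) = 0x38CC78
s_3 = Round(s_2, k_2) = 0x078528
s_4 = Round(s_3, k_3) = 0x3B34A3
s_5 = Round(s_4, k_4) = 0xBC48DE

0x078528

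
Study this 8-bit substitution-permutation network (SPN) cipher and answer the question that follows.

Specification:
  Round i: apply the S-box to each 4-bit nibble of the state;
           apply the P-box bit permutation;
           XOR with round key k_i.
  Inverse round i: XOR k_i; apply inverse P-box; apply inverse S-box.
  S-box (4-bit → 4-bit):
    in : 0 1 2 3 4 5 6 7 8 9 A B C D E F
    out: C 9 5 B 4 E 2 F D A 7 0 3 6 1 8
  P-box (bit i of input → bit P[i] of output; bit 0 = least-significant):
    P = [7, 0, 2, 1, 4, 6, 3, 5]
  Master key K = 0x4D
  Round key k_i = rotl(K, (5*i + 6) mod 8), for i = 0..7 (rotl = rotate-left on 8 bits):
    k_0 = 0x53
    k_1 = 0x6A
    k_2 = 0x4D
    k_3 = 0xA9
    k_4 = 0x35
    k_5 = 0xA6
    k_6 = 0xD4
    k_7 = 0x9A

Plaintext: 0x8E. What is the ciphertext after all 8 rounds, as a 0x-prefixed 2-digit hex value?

0xCC

s_0 = plaintext = 0x8E
s_1 = Round(s_0, k_0) = 0xEB
s_2 = Round(s_1, k_1) = 0x7A
s_3 = Round(s_2, k_2) = 0xB0
s_4 = Round(s_3, k_3) = 0xAF
s_5 = Round(s_4, k_4) = 0x6F
s_6 = Round(s_5, k_5) = 0xE4
s_7 = Round(s_6, k_6) = 0xC0
s_8 = Round(s_7, k_7) = 0xCC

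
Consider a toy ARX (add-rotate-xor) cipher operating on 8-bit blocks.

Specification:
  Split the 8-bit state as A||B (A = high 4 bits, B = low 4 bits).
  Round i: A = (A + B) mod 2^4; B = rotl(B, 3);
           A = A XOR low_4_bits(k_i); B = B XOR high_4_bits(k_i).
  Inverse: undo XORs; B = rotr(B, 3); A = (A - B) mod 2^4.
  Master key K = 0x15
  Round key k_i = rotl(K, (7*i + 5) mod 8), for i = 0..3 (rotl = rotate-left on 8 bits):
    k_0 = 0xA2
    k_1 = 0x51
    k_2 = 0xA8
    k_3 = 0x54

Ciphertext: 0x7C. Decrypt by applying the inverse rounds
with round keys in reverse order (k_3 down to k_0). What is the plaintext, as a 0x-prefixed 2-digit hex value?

s_0 = ciphertext = 0x7C
s_1 = InvRound(s_0, k_3) = 0x03
s_2 = InvRound(s_1, k_2) = 0x53
s_3 = InvRound(s_2, k_1) = 0x8C
s_4 = InvRound(s_3, k_0) = 0xEC

0xEC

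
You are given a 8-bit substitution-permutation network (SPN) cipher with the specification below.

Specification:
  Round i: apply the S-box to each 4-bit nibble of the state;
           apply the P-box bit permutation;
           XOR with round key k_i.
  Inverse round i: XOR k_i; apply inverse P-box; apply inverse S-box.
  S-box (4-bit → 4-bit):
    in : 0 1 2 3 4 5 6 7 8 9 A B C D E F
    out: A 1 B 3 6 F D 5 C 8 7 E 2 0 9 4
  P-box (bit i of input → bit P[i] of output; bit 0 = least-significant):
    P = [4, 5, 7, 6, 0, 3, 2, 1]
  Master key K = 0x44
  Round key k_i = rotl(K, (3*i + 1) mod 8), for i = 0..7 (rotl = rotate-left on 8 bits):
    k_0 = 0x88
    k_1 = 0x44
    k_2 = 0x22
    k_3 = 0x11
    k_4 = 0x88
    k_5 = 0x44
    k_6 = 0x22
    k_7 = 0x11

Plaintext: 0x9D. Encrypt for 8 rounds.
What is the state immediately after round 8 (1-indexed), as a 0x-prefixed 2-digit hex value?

0x57

s_0 = plaintext = 0x9D
s_1 = Round(s_0, k_0) = 0x8A
s_2 = Round(s_1, k_1) = 0xF2
s_3 = Round(s_2, k_2) = 0x56
s_4 = Round(s_3, k_3) = 0xCE
s_5 = Round(s_4, k_4) = 0xD0
s_6 = Round(s_5, k_5) = 0x24
s_7 = Round(s_6, k_6) = 0x89
s_8 = Round(s_7, k_7) = 0x57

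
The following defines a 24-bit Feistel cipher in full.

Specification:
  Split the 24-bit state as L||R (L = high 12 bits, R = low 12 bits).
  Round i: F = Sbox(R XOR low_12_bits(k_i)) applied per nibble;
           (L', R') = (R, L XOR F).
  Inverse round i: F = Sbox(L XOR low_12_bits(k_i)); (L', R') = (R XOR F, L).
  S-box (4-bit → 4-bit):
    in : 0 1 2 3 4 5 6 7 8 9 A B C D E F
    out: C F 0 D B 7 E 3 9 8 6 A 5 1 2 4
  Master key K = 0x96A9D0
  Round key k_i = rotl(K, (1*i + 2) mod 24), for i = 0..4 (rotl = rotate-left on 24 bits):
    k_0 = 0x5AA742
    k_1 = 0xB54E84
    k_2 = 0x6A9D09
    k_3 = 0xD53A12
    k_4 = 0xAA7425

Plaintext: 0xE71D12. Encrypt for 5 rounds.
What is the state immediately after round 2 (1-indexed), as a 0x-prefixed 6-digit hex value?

s_0 = plaintext = 0xE71D12
s_1 = Round(s_0, k_0) = 0xD1280D
s_2 = Round(s_1, k_1) = 0x80D38A
s_3 = Round(s_2, k_2) = 0x38AA90
s_4 = Round(s_3, k_3) = 0xA90F1A
s_5 = Round(s_4, k_4) = 0xF1A044

0x80D38A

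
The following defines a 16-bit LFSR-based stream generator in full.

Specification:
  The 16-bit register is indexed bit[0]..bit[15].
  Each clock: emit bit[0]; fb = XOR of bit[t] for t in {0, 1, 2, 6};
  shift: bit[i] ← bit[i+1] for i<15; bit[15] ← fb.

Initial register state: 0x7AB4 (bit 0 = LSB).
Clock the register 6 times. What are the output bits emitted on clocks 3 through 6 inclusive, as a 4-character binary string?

1011

reg_0 = 0x7AB4
clock 1: out=0, reg = 0xBD5A
clock 2: out=0, reg = 0x5EAD
clock 3: out=1, reg = 0x2F56
clock 4: out=0, reg = 0x97AB
clock 5: out=1, reg = 0x4BD5
clock 6: out=1, reg = 0xA5EA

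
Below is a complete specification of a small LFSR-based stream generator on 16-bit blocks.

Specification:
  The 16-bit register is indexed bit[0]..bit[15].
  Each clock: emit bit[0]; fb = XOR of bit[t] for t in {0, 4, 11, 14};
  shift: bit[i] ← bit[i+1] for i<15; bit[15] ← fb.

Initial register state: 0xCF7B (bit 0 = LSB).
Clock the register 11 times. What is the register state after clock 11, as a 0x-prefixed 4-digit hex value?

0x3DD9

reg_0 = 0xCF7B
clock 1: out=1, reg = 0x67BD
clock 2: out=1, reg = 0xB3DE
clock 3: out=0, reg = 0xD9EF
clock 4: out=1, reg = 0xECF7
clock 5: out=1, reg = 0x767B
clock 6: out=1, reg = 0xBB3D
clock 7: out=1, reg = 0xDD9E
clock 8: out=0, reg = 0xEECF
clock 9: out=1, reg = 0xF767
clock 10: out=1, reg = 0x7BB3
clock 11: out=1, reg = 0x3DD9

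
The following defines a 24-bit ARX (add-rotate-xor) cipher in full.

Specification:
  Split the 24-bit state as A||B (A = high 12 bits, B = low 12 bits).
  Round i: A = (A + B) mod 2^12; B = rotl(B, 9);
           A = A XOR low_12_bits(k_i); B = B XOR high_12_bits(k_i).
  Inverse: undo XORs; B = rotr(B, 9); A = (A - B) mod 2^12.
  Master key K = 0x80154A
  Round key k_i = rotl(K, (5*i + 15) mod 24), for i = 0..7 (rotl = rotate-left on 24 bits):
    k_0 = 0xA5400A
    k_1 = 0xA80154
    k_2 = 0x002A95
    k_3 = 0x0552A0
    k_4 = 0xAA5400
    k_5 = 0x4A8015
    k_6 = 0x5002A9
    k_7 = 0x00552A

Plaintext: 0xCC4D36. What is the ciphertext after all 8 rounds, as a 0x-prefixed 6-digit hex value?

0x1A7476

s_0 = plaintext = 0xCC4D36
s_1 = Round(s_0, k_0) = 0x9F07F2
s_2 = Round(s_1, k_1) = 0x0B6E7E
s_3 = Round(s_2, k_2) = 0x5A1DCD
s_4 = Round(s_3, k_3) = 0x1CEBEC
s_5 = Round(s_4, k_4) = 0x9BA3D8
s_6 = Round(s_5, k_5) = 0xD874D3
s_7 = Round(s_6, k_6) = 0x0F339A
s_8 = Round(s_7, k_7) = 0x1A7476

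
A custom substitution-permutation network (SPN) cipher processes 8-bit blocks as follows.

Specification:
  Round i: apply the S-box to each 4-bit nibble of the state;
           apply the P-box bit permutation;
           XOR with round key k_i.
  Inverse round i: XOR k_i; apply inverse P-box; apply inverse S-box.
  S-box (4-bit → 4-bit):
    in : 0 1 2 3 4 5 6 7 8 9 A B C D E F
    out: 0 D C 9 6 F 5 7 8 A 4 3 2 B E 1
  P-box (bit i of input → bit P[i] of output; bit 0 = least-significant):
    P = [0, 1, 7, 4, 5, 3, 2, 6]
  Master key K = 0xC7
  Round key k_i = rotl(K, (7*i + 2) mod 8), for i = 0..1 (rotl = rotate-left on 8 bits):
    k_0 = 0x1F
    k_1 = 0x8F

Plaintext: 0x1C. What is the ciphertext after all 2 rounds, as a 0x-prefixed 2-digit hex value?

s_0 = plaintext = 0x1C
s_1 = Round(s_0, k_0) = 0x79
s_2 = Round(s_1, k_1) = 0xB1

0xB1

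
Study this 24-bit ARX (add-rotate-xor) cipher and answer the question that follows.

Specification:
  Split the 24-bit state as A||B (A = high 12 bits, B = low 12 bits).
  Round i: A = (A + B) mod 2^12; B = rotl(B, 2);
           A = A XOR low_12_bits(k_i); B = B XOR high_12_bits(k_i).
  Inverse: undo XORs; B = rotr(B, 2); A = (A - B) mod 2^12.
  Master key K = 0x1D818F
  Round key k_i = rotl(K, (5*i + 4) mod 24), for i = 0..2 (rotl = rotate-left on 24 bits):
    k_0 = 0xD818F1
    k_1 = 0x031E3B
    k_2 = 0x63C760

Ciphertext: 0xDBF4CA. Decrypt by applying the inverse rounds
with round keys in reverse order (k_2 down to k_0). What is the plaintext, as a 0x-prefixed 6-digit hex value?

0x51FBE8

s_0 = ciphertext = 0xDBF4CA
s_1 = InvRound(s_0, k_2) = 0x2228BD
s_2 = InvRound(s_1, k_1) = 0x9F6223
s_3 = InvRound(s_2, k_0) = 0x51FBE8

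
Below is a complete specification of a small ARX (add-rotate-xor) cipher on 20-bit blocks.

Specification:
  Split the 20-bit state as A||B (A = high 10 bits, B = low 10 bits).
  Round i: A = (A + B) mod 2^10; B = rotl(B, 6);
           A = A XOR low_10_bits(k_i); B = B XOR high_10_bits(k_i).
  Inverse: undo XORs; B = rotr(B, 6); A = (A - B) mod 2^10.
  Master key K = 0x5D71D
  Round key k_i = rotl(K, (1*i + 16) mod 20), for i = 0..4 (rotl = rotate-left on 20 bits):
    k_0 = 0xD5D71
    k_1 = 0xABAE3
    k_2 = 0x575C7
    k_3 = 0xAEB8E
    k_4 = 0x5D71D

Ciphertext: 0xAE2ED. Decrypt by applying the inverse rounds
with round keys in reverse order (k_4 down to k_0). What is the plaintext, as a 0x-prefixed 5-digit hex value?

s_0 = ciphertext = 0xAE2ED
s_1 = InvRound(s_0, k_4) = 0x05D8E
s_2 = InvRound(s_1, k_3) = 0x1374C
s_3 = InvRound(s_2, k_2) = 0x1C918
s_4 = InvRound(s_3, k_1) = 0xC8F6E
s_5 = InvRound(s_4, k_0) = 0xB0B90

0xB0B90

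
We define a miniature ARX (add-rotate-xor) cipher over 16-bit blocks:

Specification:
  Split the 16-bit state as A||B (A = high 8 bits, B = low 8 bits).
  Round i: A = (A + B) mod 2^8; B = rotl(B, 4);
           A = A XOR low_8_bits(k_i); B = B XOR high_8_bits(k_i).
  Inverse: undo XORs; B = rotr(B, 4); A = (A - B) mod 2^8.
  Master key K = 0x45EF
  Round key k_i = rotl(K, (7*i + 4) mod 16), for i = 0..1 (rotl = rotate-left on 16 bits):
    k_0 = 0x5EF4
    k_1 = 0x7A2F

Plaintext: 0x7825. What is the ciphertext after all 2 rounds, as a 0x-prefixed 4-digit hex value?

s_0 = plaintext = 0x7825
s_1 = Round(s_0, k_0) = 0x690C
s_2 = Round(s_1, k_1) = 0x5ABA

0x5ABA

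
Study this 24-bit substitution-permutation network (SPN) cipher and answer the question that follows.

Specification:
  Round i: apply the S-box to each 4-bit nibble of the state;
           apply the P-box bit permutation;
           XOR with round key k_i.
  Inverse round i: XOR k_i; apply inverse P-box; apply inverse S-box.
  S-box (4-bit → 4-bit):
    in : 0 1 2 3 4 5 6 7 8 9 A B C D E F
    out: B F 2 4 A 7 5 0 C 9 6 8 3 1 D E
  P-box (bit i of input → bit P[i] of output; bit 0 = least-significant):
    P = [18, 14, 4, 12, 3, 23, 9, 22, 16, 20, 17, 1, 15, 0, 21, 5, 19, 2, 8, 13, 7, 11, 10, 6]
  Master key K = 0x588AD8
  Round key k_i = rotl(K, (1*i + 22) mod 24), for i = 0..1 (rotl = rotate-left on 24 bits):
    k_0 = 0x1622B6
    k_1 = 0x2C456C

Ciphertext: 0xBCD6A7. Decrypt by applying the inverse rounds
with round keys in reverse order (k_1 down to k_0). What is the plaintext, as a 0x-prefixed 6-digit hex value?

0xE40D5C

s_0 = ciphertext = 0xBCD6A7
s_1 = InvRound(s_0, k_1) = 0x93C45B
s_2 = InvRound(s_1, k_0) = 0xE40D5C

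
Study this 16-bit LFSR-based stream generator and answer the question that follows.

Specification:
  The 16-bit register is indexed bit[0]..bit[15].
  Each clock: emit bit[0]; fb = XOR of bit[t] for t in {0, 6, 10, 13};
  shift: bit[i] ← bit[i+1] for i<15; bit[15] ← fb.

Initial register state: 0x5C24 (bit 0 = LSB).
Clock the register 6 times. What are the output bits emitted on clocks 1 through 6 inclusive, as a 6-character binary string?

reg_0 = 0x5C24
clock 1: out=0, reg = 0xAE12
clock 2: out=0, reg = 0x5709
clock 3: out=1, reg = 0x2B84
clock 4: out=0, reg = 0x95C2
clock 5: out=0, reg = 0x4AE1
clock 6: out=1, reg = 0x2570

001001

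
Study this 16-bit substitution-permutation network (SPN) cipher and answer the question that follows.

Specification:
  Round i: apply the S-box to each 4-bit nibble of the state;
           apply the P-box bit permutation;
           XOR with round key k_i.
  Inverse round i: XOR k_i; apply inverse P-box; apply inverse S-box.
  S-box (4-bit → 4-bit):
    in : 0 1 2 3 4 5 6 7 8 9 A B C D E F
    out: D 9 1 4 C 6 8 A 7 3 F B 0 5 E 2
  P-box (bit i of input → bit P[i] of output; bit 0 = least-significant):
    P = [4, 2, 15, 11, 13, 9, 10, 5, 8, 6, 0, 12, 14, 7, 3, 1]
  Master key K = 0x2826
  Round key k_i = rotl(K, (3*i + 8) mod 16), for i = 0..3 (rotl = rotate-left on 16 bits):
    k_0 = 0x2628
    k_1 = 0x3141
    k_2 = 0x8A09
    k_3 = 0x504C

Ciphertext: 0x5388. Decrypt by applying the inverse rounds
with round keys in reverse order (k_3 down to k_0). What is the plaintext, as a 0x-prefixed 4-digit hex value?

s_0 = ciphertext = 0x5388
s_1 = InvRound(s_0, k_3) = 0xF9FF
s_2 = InvRound(s_1, k_2) = 0xBBB9
s_3 = InvRound(s_2, k_1) = 0x5F70
s_4 = InvRound(s_3, k_0) = 0xDB21

0xDB21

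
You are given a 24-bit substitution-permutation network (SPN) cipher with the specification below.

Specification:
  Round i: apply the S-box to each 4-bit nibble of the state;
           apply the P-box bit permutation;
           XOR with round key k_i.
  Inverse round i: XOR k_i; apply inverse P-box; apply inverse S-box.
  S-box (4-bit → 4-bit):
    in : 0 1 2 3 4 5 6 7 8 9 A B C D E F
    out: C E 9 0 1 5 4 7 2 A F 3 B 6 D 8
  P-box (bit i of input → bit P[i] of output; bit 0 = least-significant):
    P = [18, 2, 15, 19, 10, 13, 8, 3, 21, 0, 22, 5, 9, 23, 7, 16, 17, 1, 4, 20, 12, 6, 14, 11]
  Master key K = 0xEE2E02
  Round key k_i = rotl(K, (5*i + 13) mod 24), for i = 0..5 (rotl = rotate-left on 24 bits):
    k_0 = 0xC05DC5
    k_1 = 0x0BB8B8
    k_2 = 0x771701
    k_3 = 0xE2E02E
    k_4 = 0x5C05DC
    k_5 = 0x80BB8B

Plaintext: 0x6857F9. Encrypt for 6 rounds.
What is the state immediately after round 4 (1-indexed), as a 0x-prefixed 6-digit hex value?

s_0 = plaintext = 0x6857F9
s_1 = Round(s_0, k_0) = 0xA81F4A
s_2 = Round(s_1, k_1) = 0x86645E
s_3 = Round(s_2, k_2) = 0x5B92D1
s_4 = Round(s_3, k_3) = 0x491108
s_5 = Round(s_4, k_4) = 0x8D1473
s_6 = Round(s_5, k_5) = 0x219E59

0x491108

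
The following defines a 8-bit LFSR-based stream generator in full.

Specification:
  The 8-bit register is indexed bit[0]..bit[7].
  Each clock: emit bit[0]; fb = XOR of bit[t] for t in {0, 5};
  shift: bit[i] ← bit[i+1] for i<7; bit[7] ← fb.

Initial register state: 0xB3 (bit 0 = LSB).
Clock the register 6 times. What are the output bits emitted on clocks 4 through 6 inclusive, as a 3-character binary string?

011

reg_0 = 0xB3
clock 1: out=1, reg = 0x59
clock 2: out=1, reg = 0xAC
clock 3: out=0, reg = 0xD6
clock 4: out=0, reg = 0x6B
clock 5: out=1, reg = 0x35
clock 6: out=1, reg = 0x1A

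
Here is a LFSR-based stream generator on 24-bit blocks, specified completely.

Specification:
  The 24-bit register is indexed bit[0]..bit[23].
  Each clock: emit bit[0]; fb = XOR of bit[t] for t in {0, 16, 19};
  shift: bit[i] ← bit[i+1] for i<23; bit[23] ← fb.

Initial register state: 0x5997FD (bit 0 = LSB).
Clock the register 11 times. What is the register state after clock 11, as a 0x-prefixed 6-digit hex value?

reg_0 = 0x5997FD
clock 1: out=1, reg = 0xACCBFE
clock 2: out=0, reg = 0xD665FF
clock 3: out=1, reg = 0xEB32FF
clock 4: out=1, reg = 0xF5997F
clock 5: out=1, reg = 0x7ACCBF
clock 6: out=1, reg = 0x3D665F
clock 7: out=1, reg = 0x9EB32F
clock 8: out=1, reg = 0x4F5997
clock 9: out=1, reg = 0xA7ACCB
clock 10: out=1, reg = 0x53D665
clock 11: out=1, reg = 0x29EB32

0x29EB32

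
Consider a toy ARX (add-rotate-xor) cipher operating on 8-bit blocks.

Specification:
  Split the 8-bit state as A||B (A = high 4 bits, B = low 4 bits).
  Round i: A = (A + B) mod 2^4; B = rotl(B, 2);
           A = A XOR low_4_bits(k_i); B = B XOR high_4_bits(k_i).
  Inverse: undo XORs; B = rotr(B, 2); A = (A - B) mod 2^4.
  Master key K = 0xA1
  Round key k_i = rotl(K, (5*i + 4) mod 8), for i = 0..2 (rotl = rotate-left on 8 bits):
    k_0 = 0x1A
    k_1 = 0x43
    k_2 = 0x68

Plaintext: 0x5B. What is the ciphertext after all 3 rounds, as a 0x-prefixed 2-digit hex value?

s_0 = plaintext = 0x5B
s_1 = Round(s_0, k_0) = 0xAF
s_2 = Round(s_1, k_1) = 0xAB
s_3 = Round(s_2, k_2) = 0xD8

0xD8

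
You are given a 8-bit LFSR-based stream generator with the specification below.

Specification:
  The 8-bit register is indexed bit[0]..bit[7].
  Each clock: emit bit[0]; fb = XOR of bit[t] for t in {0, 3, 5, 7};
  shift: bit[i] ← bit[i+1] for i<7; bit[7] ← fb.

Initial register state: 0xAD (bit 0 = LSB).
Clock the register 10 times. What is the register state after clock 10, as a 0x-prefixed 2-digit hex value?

0xDD

reg_0 = 0xAD
clock 1: out=1, reg = 0x56
clock 2: out=0, reg = 0x2B
clock 3: out=1, reg = 0x95
clock 4: out=1, reg = 0x4A
clock 5: out=0, reg = 0xA5
clock 6: out=1, reg = 0xD2
clock 7: out=0, reg = 0xE9
clock 8: out=1, reg = 0x74
clock 9: out=0, reg = 0xBA
clock 10: out=0, reg = 0xDD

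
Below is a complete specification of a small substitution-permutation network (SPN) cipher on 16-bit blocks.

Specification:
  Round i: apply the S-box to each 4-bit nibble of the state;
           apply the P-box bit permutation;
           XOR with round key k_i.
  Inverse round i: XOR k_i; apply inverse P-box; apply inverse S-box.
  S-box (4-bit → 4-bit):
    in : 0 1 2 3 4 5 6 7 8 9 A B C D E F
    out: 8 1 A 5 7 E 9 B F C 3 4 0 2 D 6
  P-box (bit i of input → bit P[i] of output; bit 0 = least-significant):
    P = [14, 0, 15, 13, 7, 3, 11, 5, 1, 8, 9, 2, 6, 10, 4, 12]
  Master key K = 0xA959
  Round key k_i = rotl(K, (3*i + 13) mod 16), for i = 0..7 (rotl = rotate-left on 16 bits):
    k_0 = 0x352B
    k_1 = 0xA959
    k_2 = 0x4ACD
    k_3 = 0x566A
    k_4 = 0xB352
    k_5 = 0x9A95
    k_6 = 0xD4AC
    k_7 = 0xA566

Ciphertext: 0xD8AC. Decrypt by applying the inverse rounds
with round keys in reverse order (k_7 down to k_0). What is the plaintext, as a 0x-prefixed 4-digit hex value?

s_0 = ciphertext = 0xD8AC
s_1 = InvRound(s_0, k_7) = 0x7A46
s_2 = InvRound(s_1, k_6) = 0xA389
s_3 = InvRound(s_2, k_5) = 0x92F0
s_4 = InvRound(s_3, k_4) = 0xCA60
s_5 = InvRound(s_4, k_3) = 0x21FB
s_6 = InvRound(s_5, k_2) = 0xB896
s_7 = InvRound(s_6, k_1) = 0x67AD
s_8 = InvRound(s_7, k_0) = 0x0E11

0x0E11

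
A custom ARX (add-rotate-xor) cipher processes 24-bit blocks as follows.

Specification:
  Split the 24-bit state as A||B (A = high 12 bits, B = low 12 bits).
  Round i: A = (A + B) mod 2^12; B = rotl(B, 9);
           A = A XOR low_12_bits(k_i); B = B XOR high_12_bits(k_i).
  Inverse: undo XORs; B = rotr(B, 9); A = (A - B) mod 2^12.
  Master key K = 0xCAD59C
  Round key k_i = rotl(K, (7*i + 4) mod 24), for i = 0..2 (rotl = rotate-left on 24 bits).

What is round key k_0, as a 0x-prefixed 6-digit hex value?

0xAD59CC

K = 0xCAD59C
k_0 = rotl(K, (7*0+4) mod 24) = rotl(K, 4) = 0xAD59CC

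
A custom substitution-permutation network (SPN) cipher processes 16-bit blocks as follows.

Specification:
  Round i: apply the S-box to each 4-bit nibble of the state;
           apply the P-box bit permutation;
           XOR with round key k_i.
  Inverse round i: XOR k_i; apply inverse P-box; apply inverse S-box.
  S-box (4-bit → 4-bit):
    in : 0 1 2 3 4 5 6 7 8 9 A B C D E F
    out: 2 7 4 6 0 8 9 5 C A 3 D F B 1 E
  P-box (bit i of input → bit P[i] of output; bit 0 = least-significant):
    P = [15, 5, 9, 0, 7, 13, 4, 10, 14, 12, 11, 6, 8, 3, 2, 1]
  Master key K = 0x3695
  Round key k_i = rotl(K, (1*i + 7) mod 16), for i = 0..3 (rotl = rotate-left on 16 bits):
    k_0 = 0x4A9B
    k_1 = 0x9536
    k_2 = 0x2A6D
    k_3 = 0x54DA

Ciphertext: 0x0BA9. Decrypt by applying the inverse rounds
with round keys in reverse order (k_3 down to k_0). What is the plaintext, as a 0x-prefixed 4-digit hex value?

s_0 = ciphertext = 0x0BA9
s_1 = InvRound(s_0, k_3) = 0x6C8F
s_2 = InvRound(s_1, k_2) = 0x5663
s_3 = InvRound(s_2, k_1) = 0x762B
s_4 = InvRound(s_3, k_0) = 0x43C0

0x43C0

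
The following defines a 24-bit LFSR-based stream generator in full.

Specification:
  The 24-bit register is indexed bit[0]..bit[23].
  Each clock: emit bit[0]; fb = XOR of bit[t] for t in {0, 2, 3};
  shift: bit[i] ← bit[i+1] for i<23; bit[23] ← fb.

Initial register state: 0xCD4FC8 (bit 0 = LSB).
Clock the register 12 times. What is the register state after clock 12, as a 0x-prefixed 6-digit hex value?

0x5C3CD4

reg_0 = 0xCD4FC8
clock 1: out=0, reg = 0xE6A7E4
clock 2: out=0, reg = 0xF353F2
clock 3: out=0, reg = 0x79A9F9
clock 4: out=1, reg = 0x3CD4FC
clock 5: out=0, reg = 0x1E6A7E
clock 6: out=0, reg = 0x0F353F
clock 7: out=1, reg = 0x879A9F
clock 8: out=1, reg = 0xC3CD4F
clock 9: out=1, reg = 0xE1E6A7
clock 10: out=1, reg = 0x70F353
clock 11: out=1, reg = 0xB879A9
clock 12: out=1, reg = 0x5C3CD4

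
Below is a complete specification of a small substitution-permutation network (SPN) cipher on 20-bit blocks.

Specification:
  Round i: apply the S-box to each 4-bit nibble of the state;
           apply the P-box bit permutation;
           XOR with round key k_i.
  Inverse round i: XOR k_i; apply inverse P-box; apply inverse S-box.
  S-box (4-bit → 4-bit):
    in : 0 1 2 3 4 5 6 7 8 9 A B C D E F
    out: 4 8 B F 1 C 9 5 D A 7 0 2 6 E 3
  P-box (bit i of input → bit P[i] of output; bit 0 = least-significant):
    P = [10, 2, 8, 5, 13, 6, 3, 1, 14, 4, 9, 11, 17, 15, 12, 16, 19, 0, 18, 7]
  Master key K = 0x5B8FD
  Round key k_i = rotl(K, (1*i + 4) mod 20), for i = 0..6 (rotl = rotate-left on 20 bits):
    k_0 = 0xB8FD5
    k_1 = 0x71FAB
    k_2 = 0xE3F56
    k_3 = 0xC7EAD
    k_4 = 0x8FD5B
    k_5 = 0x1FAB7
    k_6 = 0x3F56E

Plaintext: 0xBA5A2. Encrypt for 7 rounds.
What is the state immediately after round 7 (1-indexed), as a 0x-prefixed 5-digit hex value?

s_0 = plaintext = 0xBA5A2
s_1 = Round(s_0, k_0) = 0x931B9
s_2 = Round(s_1, k_1) = 0x4870E
s_3 = Round(s_2, k_2) = 0x56C7A
s_4 = Round(s_3, k_3) = 0xB5B31
s_5 = Round(s_4, k_4) = 0x9CD31
s_6 = Round(s_5, k_5) = 0x1584C
s_7 = Round(s_6, k_6) = 0x28FEA

0x28FEA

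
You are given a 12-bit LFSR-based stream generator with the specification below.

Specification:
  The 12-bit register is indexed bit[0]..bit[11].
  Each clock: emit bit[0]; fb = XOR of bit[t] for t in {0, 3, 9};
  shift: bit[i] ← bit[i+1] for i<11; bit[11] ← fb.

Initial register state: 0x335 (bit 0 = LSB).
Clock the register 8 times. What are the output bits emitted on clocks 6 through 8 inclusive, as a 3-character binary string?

100

reg_0 = 0x335
clock 1: out=1, reg = 0x19A
clock 2: out=0, reg = 0x8CD
clock 3: out=1, reg = 0x466
clock 4: out=0, reg = 0x233
clock 5: out=1, reg = 0x119
clock 6: out=1, reg = 0x08C
clock 7: out=0, reg = 0x846
clock 8: out=0, reg = 0x423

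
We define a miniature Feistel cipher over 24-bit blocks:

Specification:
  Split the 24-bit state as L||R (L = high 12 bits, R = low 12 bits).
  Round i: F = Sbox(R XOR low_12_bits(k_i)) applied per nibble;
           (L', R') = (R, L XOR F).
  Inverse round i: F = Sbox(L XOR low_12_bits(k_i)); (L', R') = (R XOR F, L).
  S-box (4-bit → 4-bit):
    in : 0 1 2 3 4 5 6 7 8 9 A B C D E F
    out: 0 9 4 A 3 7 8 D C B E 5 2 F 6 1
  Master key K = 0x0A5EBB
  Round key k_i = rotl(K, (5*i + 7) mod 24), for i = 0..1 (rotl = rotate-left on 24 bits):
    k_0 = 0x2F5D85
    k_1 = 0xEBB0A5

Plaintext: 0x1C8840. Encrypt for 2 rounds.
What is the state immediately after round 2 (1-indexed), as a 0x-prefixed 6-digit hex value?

0x6EF07E

s_0 = plaintext = 0x1C8840
s_1 = Round(s_0, k_0) = 0x8406EF
s_2 = Round(s_1, k_1) = 0x6EF07E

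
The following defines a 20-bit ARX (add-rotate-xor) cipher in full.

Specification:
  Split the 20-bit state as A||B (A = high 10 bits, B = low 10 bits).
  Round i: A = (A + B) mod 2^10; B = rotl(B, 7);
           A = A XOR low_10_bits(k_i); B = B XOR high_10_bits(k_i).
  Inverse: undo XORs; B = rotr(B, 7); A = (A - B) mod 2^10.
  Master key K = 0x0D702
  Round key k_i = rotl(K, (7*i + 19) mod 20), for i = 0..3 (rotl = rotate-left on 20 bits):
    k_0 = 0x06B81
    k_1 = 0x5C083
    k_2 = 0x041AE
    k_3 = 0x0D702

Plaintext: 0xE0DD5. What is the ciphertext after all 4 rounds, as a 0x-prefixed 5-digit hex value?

0xF9A73

s_0 = plaintext = 0xE0DD5
s_1 = Round(s_0, k_0) = 0xB66A0
s_2 = Round(s_1, k_1) = 0x7E924
s_3 = Round(s_2, k_2) = 0xAC234
s_4 = Round(s_3, k_3) = 0xF9A73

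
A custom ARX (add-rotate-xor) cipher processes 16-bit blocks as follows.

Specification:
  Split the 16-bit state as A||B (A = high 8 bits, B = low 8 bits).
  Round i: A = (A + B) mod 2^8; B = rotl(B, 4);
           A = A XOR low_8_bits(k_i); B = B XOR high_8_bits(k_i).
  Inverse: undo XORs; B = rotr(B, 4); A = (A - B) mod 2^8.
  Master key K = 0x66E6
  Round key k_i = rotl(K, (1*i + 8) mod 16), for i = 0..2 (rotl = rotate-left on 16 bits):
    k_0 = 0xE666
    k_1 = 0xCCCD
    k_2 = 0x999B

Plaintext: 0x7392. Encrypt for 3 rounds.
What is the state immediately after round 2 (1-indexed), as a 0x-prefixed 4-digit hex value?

s_0 = plaintext = 0x7392
s_1 = Round(s_0, k_0) = 0x63CF
s_2 = Round(s_1, k_1) = 0xFF30
s_3 = Round(s_2, k_2) = 0xB49A

0xFF30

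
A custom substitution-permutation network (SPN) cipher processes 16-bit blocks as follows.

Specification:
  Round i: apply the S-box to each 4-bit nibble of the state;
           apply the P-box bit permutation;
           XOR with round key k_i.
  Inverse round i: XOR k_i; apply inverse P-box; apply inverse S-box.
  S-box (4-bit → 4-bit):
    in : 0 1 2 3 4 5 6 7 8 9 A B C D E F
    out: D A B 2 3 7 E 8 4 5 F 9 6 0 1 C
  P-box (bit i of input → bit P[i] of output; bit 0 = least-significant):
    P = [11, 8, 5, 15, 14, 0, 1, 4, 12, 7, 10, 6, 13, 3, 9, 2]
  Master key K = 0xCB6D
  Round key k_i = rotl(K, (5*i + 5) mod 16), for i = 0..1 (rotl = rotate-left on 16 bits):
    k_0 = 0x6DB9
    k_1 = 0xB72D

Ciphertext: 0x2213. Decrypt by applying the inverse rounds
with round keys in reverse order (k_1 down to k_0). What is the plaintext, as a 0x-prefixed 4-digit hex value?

0x205D

s_0 = ciphertext = 0x2213
s_1 = InvRound(s_0, k_1) = 0x19F6
s_2 = InvRound(s_1, k_0) = 0x205D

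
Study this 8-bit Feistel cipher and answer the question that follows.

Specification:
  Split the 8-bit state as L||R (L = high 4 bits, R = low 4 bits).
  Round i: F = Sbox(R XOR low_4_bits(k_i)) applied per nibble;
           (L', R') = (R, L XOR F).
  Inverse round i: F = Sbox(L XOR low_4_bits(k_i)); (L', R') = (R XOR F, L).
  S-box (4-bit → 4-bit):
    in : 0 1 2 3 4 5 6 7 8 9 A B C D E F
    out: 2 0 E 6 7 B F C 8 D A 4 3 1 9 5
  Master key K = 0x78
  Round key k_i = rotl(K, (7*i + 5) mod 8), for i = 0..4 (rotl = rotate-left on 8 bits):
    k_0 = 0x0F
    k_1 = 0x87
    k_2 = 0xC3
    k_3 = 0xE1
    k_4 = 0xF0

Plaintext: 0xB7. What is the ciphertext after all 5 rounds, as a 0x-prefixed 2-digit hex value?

0x79

s_0 = plaintext = 0xB7
s_1 = Round(s_0, k_0) = 0x73
s_2 = Round(s_1, k_1) = 0x30
s_3 = Round(s_2, k_2) = 0x05
s_4 = Round(s_3, k_3) = 0x57
s_5 = Round(s_4, k_4) = 0x79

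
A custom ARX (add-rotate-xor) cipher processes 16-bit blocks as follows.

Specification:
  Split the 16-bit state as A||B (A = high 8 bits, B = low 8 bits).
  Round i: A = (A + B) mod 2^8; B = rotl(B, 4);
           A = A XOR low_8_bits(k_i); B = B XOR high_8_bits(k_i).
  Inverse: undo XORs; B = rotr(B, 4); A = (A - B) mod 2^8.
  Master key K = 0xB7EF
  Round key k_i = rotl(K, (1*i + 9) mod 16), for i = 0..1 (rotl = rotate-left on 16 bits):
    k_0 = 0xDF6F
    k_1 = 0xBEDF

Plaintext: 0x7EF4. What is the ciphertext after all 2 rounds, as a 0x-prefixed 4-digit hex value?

s_0 = plaintext = 0x7EF4
s_1 = Round(s_0, k_0) = 0x1D90
s_2 = Round(s_1, k_1) = 0x72B7

0x72B7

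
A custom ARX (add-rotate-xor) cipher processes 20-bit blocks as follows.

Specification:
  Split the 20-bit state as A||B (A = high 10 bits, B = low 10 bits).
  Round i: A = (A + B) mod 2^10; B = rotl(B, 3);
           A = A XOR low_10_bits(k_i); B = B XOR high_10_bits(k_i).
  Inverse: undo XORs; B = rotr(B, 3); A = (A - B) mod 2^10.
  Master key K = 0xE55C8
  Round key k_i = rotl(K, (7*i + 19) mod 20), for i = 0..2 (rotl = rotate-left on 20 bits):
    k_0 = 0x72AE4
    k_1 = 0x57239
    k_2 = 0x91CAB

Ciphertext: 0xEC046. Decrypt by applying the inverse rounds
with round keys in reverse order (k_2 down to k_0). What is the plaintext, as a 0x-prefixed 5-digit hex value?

0xF30FF

s_0 = ciphertext = 0xEC046
s_1 = InvRound(s_0, k_2) = 0x96CC0
s_2 = InvRound(s_1, k_1) = 0x8BE33
s_3 = InvRound(s_2, k_0) = 0xF30FF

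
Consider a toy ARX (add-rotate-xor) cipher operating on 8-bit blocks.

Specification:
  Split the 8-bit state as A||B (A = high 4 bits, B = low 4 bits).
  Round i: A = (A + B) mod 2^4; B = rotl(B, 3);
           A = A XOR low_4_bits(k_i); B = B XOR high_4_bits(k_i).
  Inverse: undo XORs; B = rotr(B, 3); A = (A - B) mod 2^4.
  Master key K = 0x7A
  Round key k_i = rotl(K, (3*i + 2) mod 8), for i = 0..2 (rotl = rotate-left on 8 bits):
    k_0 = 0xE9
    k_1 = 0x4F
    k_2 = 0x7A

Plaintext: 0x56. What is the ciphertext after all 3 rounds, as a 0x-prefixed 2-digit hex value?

0x02

s_0 = plaintext = 0x56
s_1 = Round(s_0, k_0) = 0x2D
s_2 = Round(s_1, k_1) = 0x0A
s_3 = Round(s_2, k_2) = 0x02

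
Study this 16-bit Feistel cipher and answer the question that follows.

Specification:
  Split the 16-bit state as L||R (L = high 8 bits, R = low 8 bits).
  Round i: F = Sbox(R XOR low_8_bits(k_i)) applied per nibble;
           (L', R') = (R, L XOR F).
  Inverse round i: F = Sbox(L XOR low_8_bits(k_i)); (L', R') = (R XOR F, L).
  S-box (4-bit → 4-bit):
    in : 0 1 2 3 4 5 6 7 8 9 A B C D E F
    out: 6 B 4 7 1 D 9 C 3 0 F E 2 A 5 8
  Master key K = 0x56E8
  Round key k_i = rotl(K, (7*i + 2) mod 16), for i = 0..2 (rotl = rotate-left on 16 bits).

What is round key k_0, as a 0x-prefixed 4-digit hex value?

K = 0x56E8
k_0 = rotl(K, (7*0+2) mod 16) = rotl(K, 2) = 0x5BA1

0x5BA1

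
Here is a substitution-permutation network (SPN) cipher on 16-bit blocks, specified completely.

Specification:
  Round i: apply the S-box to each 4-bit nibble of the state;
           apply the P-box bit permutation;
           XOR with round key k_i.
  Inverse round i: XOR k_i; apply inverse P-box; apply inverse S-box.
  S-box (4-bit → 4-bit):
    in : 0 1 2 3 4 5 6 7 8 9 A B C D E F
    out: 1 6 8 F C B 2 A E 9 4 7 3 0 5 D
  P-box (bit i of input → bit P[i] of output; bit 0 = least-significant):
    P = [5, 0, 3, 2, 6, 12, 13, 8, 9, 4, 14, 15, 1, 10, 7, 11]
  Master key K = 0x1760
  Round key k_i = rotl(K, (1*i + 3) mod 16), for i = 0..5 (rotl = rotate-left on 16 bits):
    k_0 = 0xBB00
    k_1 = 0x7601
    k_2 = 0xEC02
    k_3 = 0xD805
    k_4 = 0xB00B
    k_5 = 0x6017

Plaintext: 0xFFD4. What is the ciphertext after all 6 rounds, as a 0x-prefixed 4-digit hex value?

0xFD37

s_0 = plaintext = 0xFFD4
s_1 = Round(s_0, k_0) = 0x718E
s_2 = Round(s_1, k_1) = 0x0B39
s_3 = Round(s_2, k_2) = 0x9F74
s_4 = Round(s_3, k_3) = 0x030B
s_5 = Round(s_4, k_4) = 0x7270
s_6 = Round(s_5, k_5) = 0xFD37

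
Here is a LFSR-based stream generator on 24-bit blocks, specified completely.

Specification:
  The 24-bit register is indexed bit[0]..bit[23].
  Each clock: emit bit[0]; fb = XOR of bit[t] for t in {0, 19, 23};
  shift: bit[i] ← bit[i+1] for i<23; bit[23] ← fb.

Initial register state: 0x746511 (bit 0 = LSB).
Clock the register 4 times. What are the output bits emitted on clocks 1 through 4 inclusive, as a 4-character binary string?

1000

reg_0 = 0x746511
clock 1: out=1, reg = 0xBA3288
clock 2: out=0, reg = 0x5D1944
clock 3: out=0, reg = 0xAE8CA2
clock 4: out=0, reg = 0x574651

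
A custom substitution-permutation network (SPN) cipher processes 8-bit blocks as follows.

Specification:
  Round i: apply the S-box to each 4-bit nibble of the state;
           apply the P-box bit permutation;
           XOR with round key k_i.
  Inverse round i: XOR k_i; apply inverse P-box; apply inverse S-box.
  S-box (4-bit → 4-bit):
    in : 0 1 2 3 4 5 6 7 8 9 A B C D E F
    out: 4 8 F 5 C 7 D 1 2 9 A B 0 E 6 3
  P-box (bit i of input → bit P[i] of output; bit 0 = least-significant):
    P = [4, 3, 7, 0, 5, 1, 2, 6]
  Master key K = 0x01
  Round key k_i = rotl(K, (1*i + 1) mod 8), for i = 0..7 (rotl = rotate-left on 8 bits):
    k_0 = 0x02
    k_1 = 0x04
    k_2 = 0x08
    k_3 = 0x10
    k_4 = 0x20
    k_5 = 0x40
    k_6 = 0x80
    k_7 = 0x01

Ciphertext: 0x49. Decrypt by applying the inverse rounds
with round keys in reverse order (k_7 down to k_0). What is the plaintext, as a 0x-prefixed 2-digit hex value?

0xF2

s_0 = ciphertext = 0x49
s_1 = InvRound(s_0, k_7) = 0x18
s_2 = InvRound(s_1, k_6) = 0xC5
s_3 = InvRound(s_2, k_5) = 0x04
s_4 = InvRound(s_3, k_4) = 0x3C
s_5 = InvRound(s_4, k_3) = 0x38
s_6 = InvRound(s_5, k_2) = 0x77
s_7 = InvRound(s_6, k_1) = 0xB9
s_8 = InvRound(s_7, k_0) = 0xF2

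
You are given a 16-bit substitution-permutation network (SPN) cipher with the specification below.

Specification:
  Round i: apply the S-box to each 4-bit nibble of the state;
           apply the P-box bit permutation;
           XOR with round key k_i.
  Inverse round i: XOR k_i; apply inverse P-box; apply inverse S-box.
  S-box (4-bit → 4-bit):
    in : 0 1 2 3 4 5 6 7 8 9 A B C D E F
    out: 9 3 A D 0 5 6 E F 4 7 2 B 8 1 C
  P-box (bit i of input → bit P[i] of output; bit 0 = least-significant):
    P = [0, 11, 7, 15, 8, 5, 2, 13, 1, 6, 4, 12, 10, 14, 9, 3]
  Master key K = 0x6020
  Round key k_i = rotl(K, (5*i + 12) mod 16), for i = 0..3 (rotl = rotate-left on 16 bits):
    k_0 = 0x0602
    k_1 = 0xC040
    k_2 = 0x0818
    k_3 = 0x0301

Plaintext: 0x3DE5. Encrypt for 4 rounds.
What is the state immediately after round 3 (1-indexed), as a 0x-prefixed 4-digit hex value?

s_0 = plaintext = 0x3DE5
s_1 = Round(s_0, k_0) = 0x118B
s_2 = Round(s_1, k_1) = 0xAD26
s_3 = Round(s_2, k_2) = 0x76B8
s_4 = Round(s_3, k_3) = 0xC9F8

0x76B8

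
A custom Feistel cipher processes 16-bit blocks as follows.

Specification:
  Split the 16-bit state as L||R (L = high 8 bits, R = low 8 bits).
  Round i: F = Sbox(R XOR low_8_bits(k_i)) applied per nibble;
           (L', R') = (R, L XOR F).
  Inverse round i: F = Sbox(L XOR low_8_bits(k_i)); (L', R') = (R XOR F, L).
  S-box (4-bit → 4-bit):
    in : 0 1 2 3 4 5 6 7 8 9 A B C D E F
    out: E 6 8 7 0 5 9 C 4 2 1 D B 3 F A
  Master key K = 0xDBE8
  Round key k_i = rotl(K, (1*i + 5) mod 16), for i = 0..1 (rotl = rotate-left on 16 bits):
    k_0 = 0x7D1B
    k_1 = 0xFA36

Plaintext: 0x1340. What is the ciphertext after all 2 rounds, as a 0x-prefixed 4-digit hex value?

0x4E84

s_0 = plaintext = 0x1340
s_1 = Round(s_0, k_0) = 0x404E
s_2 = Round(s_1, k_1) = 0x4E84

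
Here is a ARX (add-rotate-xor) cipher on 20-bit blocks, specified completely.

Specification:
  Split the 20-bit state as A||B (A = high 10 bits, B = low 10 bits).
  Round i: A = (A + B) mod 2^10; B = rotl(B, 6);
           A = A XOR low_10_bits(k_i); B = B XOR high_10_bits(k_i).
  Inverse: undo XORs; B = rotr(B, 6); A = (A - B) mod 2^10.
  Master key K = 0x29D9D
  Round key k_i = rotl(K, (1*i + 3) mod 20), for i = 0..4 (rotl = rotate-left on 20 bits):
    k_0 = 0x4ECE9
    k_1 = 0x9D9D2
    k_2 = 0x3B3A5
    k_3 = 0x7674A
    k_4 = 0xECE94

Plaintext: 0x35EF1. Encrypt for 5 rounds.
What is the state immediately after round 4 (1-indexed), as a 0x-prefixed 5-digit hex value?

s_0 = plaintext = 0x35EF1
s_1 = Round(s_0, k_0) = 0xC8554
s_2 = Round(s_1, k_1) = 0x69F63
s_3 = Round(s_2, k_2) = 0xABC1A
s_4 = Round(s_3, k_3) = 0x60F58
s_5 = Round(s_4, k_4) = 0x93D86

0x60F58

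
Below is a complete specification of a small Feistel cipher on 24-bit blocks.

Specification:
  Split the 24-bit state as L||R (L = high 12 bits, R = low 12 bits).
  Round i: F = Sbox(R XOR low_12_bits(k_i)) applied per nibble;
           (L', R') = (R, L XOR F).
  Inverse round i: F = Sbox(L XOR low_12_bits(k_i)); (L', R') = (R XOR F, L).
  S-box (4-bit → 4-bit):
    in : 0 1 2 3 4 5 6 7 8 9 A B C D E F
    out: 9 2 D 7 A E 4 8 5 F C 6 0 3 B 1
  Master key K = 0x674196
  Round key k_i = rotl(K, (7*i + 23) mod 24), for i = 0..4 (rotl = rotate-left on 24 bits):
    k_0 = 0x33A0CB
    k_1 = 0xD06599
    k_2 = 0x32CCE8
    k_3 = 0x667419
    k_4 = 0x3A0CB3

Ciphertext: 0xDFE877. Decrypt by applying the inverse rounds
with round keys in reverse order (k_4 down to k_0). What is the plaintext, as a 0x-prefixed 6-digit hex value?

s_0 = ciphertext = 0xDFE877
s_1 = InvRound(s_0, k_4) = 0xAD4DFE
s_2 = InvRound(s_1, k_3) = 0x6FDAD4
s_3 = InvRound(s_2, k_2) = 0x6FA6FD
s_4 = InvRound(s_3, k_1) = 0x1BA6FA
s_5 = InvRound(s_4, k_0) = 0x4781BA

0x4781BA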